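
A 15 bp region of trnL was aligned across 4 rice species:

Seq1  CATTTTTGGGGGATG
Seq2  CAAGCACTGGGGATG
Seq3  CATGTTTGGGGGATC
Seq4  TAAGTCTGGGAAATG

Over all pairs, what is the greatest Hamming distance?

7

Pairwise Hamming distances:
  Seq1 vs Seq2: 6
  Seq1 vs Seq3: 2
  Seq1 vs Seq4: 6
  Seq2 vs Seq3: 6
  Seq2 vs Seq4: 7
  Seq3 vs Seq4: 6
The largest is 7, between Seq2 and Seq4.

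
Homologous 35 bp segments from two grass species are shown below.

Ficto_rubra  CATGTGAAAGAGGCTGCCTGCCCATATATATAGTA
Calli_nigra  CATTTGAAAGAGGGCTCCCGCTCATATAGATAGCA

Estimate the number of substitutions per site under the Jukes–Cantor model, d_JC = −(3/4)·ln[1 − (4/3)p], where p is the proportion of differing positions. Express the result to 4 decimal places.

The sequences differ at positions 4 (G/T), 14 (C/G), 15 (T/C), 16 (G/T), 19 (T/C), 22 (C/T), 29 (T/G), 34 (T/C).
p = 8/35 = 0.228571.
d = −0.75 · ln(1 − (4/3)·0.228571) = −0.75 · ln(0.695239) = −0.75 · (-0.363500) = 0.2726.

0.2726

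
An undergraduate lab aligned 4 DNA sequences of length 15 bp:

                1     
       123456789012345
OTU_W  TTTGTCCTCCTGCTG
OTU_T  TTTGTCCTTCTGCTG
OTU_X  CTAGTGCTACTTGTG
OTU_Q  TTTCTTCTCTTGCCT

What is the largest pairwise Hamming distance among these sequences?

10

Pairwise Hamming distances:
  OTU_W vs OTU_T: 1
  OTU_W vs OTU_X: 6
  OTU_W vs OTU_Q: 5
  OTU_T vs OTU_X: 6
  OTU_T vs OTU_Q: 6
  OTU_X vs OTU_Q: 10
The largest is 10, between OTU_X and OTU_Q.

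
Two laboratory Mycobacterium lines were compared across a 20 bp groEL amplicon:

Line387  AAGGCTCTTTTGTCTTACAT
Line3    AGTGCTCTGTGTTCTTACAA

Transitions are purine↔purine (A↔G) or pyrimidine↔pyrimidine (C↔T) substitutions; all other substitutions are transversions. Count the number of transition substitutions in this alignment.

1

The sequences differ at positions 2 (A/G, transition), 3 (G/T, transversion), 9 (T/G, transversion), 11 (T/G, transversion), 12 (G/T, transversion), 20 (T/A, transversion).
Of the 6 differences, 1 transition and 5 transversions, so the answer is 1.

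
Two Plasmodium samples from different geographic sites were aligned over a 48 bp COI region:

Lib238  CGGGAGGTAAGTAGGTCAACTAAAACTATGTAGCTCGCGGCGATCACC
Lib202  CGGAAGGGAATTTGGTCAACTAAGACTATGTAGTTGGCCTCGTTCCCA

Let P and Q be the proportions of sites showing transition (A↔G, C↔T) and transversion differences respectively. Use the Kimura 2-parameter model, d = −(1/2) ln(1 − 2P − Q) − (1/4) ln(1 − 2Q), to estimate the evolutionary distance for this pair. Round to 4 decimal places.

The sequences differ at positions 4 (G/A, transition), 8 (T/G, transversion), 11 (G/T, transversion), 13 (A/T, transversion), 24 (A/G, transition), 34 (C/T, transition), 36 (C/G, transversion), 39 (G/C, transversion), 40 (G/T, transversion), 43 (A/T, transversion), 46 (A/C, transversion), 48 (C/A, transversion).
Of the 12 differences, 3 transitions and 9 transversions over 48 sites: P = 3/48 = 0.062500, Q = 9/48 = 0.187500.
d = −0.5·ln(0.687500) − 0.25·ln(0.625000) = −0.5·(-0.374693) − 0.25·(-0.470004) = 0.3048.

0.3048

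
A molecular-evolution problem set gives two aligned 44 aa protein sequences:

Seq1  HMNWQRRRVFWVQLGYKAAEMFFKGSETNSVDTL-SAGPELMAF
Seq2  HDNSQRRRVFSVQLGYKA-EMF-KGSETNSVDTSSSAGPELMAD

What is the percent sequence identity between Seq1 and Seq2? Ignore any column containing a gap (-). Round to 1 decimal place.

87.8%

Excluding the 3 gap columns leaves 41 comparable sites.
The sequences differ at positions 2 (M/D), 4 (W/S), 11 (W/S), 34 (L/S), 44 (F/D).
36 of the 41 comparable sites match, so the percent identity is 36/41 × 100 = 87.8%.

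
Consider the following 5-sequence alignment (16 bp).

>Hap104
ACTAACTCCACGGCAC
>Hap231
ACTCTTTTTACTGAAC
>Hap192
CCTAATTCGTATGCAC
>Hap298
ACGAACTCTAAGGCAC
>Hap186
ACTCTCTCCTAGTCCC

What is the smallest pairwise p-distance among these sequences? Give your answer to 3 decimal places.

0.188

Pairwise Hamming distances:
  Hap104 vs Hap231: 7
  Hap104 vs Hap192: 6
  Hap104 vs Hap298: 3
  Hap104 vs Hap186: 6
  Hap231 vs Hap192: 8
  Hap231 vs Hap298: 8
  Hap231 vs Hap186: 9
  Hap192 vs Hap298: 6
  Hap192 vs Hap186: 8
  Hap298 vs Hap186: 7
The smallest is 3 mismatches, between Hap104 and Hap298; p = 3/16 = 0.188.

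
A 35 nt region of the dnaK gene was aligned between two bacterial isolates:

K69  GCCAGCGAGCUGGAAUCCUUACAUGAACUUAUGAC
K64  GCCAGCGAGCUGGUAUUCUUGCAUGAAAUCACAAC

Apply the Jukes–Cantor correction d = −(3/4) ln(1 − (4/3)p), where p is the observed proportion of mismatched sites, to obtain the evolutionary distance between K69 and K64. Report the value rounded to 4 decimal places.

Differing sites — 14:A/U; 17:C/U; 21:A/G; 28:C/A; 30:U/C; 32:U/C; 33:G/A.
p = 7/35 = 0.200000.
d = −0.75 · ln(1 − (4/3)·0.200000) = −0.75 · ln(0.733333) = −0.75 · (-0.310155) = 0.2326.

0.2326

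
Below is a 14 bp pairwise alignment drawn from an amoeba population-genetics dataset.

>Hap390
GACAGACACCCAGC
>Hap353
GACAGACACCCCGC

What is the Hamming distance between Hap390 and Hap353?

1

Differing sites — 12:A/C.
That gives 1 mismatch out of 14 aligned sites, so the Hamming distance is 1.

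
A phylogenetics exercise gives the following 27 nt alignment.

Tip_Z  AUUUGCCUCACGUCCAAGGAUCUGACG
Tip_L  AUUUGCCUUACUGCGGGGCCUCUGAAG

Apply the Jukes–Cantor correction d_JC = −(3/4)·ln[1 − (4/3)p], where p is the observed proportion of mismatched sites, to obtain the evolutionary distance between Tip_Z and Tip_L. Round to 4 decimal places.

0.4408

Differing sites — 9:C/U; 12:G/U; 13:U/G; 15:C/G; 16:A/G; 17:A/G; 19:G/C; 20:A/C; 26:C/A.
p = 9/27 = 0.333333.
d = −0.75 · ln(1 − (4/3)·0.333333) = −0.75 · ln(0.555556) = −0.75 · (-0.587786) = 0.4408.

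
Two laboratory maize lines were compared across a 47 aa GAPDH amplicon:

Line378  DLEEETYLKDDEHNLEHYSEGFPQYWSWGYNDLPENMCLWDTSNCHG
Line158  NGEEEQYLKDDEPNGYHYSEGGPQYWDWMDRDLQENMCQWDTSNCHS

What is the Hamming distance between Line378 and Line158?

14

Differing sites — 1:D/N; 2:L/G; 6:T/Q; 13:H/P; 15:L/G; 16:E/Y; 22:F/G; 27:S/D; 29:G/M; 30:Y/D; 31:N/R; 34:P/Q; 39:L/Q; 47:G/S.
That gives 14 mismatches out of 47 aligned sites, so the Hamming distance is 14.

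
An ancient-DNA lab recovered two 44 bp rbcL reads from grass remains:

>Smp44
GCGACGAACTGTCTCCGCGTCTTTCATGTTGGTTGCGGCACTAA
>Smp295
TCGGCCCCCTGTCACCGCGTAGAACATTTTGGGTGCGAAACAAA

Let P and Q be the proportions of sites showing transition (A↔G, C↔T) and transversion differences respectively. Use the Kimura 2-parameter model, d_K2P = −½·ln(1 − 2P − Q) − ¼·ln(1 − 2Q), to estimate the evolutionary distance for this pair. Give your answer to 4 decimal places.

0.4676

Differing sites — 1:G/T (Tv); 4:A/G (Ti); 6:G/C (Tv); 7:A/C (Tv); 8:A/C (Tv); 14:T/A (Tv); 21:C/A (Tv); 22:T/G (Tv); 23:T/A (Tv); 24:T/A (Tv); 28:G/T (Tv); 33:T/G (Tv); 38:G/A (Ti); 39:C/A (Tv); 42:T/A (Tv).
Of the 15 differences, 2 transitions and 13 transversions over 44 sites: P = 2/44 = 0.045455, Q = 13/44 = 0.295455.
d = −0.5·ln(0.613635) − 0.25·ln(0.409090) = −0.5·(-0.488355) − 0.25·(-0.893820) = 0.4676.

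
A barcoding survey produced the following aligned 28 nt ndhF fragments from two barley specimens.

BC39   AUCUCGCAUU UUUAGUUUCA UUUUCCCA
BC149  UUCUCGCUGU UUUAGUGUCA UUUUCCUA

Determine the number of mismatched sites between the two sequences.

5

Mismatches occur at site 1 (A→U), site 8 (A→U), site 9 (U→G), site 17 (U→G), site 27 (C→U).
That gives 5 mismatches out of 28 aligned sites, so the Hamming distance is 5.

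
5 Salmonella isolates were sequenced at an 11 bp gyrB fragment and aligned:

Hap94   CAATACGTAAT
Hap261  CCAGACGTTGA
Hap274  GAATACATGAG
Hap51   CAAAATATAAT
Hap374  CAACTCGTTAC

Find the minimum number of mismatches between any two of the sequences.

Pairwise Hamming distances:
  Hap94 vs Hap261: 5
  Hap94 vs Hap274: 4
  Hap94 vs Hap51: 3
  Hap94 vs Hap374: 4
  Hap261 vs Hap274: 7
  Hap261 vs Hap51: 7
  Hap261 vs Hap374: 5
  Hap274 vs Hap51: 5
  Hap274 vs Hap374: 6
  Hap51 vs Hap374: 6
The smallest is 3, between Hap94 and Hap51.

3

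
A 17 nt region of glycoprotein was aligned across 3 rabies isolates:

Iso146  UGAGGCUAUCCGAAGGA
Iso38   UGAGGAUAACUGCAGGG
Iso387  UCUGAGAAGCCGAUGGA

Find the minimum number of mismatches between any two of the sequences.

Pairwise Hamming distances:
  Iso146 vs Iso38: 5
  Iso146 vs Iso387: 7
  Iso38 vs Iso387: 10
The smallest is 5, between Iso146 and Iso38.

5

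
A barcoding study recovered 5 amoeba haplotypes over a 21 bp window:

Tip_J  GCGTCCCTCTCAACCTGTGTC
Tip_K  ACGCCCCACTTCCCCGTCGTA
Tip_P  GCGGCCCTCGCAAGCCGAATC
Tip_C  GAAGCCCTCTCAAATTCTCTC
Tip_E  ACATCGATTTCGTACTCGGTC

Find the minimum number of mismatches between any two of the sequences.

6

Pairwise Hamming distances:
  Tip_J vs Tip_K: 10
  Tip_J vs Tip_P: 6
  Tip_J vs Tip_C: 7
  Tip_J vs Tip_E: 10
  Tip_K vs Tip_P: 13
  Tip_K vs Tip_C: 15
  Tip_K vs Tip_E: 14
  Tip_P vs Tip_C: 9
  Tip_P vs Tip_E: 14
  Tip_C vs Tip_E: 11
The smallest is 6, between Tip_J and Tip_P.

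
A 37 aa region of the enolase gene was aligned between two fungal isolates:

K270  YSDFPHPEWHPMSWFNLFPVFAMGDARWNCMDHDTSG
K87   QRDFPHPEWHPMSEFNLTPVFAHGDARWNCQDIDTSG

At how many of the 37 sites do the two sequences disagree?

7

The sequences differ at positions 1 (Y/Q), 2 (S/R), 14 (W/E), 18 (F/T), 23 (M/H), 31 (M/Q), 33 (H/I).
That gives 7 mismatches out of 37 aligned sites, so the Hamming distance is 7.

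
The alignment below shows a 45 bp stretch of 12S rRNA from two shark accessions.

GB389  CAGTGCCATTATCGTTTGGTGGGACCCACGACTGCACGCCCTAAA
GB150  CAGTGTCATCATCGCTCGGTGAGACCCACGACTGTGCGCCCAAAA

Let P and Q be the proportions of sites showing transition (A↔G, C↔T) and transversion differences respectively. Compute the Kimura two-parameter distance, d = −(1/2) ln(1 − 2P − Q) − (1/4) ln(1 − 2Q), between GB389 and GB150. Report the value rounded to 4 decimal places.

Mismatches occur at site 6 (C→T, transition), site 10 (T→C, transition), site 15 (T→C, transition), site 17 (T→C, transition), site 22 (G→A, transition), site 35 (C→T, transition), site 36 (A→G, transition), site 42 (T→A, transversion).
Of the 8 differences, 7 transitions and 1 transversion over 45 sites: P = 7/45 = 0.155556, Q = 1/45 = 0.022222.
d = −0.5·ln(0.666666) − 0.25·ln(0.955556) = −0.5·(-0.405466) − 0.25·(-0.045462) = 0.2141.

0.2141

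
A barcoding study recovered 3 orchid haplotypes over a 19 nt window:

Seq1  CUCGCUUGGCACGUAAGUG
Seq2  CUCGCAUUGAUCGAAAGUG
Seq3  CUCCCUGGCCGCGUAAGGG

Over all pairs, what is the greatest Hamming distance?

Pairwise Hamming distances:
  Seq1 vs Seq2: 5
  Seq1 vs Seq3: 5
  Seq2 vs Seq3: 9
The largest is 9, between Seq2 and Seq3.

9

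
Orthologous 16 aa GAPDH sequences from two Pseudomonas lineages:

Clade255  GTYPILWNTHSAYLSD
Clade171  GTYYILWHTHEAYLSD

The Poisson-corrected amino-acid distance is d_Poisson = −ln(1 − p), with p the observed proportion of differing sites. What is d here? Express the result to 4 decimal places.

The sequences differ at positions 4 (P/Y), 8 (N/H), 11 (S/E).
p = 3/16 = 0.187500.
d = −ln(1 − 0.187500) = −ln(0.812500) = 0.2076.

0.2076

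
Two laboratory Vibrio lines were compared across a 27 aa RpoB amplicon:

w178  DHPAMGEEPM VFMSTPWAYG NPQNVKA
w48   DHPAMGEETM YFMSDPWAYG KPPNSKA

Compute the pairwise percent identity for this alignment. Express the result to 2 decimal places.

77.78%

Mismatches occur at site 9 (P/T), site 11 (V/Y), site 15 (T/D), site 21 (N/K), site 23 (Q/P), site 25 (V/S).
21 of the 27 sites match, so the percent identity is 21/27 × 100 = 77.78%.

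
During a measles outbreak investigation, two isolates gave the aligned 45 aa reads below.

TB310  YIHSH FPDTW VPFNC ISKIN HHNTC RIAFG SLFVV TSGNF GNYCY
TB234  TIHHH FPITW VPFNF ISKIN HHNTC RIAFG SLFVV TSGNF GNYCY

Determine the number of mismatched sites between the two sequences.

Mismatches occur at site 1 (Y→T), site 4 (S→H), site 8 (D→I), site 15 (C→F).
That gives 4 mismatches out of 45 aligned sites, so the Hamming distance is 4.

4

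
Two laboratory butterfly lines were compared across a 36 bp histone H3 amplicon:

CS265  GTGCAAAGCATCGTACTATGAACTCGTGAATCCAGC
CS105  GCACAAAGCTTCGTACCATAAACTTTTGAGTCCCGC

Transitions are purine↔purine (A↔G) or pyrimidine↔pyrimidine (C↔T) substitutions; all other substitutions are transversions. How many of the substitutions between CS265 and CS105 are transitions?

Differing sites — 2:T/C (Ti); 3:G/A (Ti); 10:A/T (Tv); 17:T/C (Ti); 20:G/A (Ti); 25:C/T (Ti); 26:G/T (Tv); 30:A/G (Ti); 34:A/C (Tv).
Of the 9 differences, 6 transitions and 3 transversions, so the answer is 6.

6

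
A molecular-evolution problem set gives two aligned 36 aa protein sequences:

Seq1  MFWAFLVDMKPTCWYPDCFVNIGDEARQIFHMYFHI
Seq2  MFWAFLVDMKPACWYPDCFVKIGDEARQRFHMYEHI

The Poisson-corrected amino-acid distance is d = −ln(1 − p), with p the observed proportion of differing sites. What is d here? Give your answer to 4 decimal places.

0.1178

Differing sites — 12:T/A; 21:N/K; 29:I/R; 34:F/E.
p = 4/36 = 0.111111.
d = −ln(1 − 0.111111) = −ln(0.888889) = 0.1178.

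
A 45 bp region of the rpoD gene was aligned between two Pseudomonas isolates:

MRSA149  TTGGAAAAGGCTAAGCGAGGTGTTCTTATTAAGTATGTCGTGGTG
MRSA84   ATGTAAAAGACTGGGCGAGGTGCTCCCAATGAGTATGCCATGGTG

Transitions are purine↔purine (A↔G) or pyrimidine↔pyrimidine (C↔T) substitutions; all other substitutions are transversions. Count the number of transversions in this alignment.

3

The sequences differ at positions 1 (T/A, transversion), 4 (G/T, transversion), 10 (G/A, transition), 13 (A/G, transition), 14 (A/G, transition), 23 (T/C, transition), 26 (T/C, transition), 27 (T/C, transition), 29 (T/A, transversion), 31 (A/G, transition), 38 (T/C, transition), 40 (G/A, transition).
Of the 12 differences, 9 transitions and 3 transversions, so the answer is 3.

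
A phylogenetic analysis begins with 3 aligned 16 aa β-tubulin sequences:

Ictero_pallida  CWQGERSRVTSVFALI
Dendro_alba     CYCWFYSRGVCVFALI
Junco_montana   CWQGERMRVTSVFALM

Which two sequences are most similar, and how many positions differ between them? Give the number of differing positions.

Pairwise Hamming distances:
  Ictero_pallida vs Dendro_alba: 8
  Ictero_pallida vs Junco_montana: 2
  Dendro_alba vs Junco_montana: 10
The smallest is 2, between Ictero_pallida and Junco_montana.

2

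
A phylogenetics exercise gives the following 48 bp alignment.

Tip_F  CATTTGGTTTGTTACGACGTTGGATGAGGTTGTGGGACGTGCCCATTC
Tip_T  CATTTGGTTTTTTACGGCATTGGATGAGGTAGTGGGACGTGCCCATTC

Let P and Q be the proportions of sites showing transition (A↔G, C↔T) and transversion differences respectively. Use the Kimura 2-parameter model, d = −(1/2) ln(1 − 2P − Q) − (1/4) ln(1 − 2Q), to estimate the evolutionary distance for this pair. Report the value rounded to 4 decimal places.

Mismatches occur at site 11 (G→T, transversion), site 17 (A→G, transition), site 19 (G→A, transition), site 31 (T→A, transversion).
Of the 4 differences, 2 transitions and 2 transversions over 48 sites: P = 2/48 = 0.041667, Q = 2/48 = 0.041667.
d = −0.5·ln(0.874999) − 0.25·ln(0.916666) = −0.5·(-0.133533) − 0.25·(-0.087012) = 0.0885.

0.0885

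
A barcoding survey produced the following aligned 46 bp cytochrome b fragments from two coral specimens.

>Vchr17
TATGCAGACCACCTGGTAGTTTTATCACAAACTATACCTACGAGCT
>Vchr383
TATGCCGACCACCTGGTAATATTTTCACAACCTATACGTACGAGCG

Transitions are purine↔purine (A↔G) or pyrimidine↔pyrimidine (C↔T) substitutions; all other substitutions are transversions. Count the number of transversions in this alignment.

6

Mismatches occur at site 6 (A→C, transversion), site 19 (G→A, transition), site 21 (T→A, transversion), site 24 (A→T, transversion), site 31 (A→C, transversion), site 38 (C→G, transversion), site 46 (T→G, transversion).
Of the 7 differences, 1 transition and 6 transversions, so the answer is 6.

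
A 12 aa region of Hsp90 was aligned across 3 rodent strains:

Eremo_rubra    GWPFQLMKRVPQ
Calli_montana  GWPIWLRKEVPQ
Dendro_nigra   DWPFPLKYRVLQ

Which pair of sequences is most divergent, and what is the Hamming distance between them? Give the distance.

Pairwise Hamming distances:
  Eremo_rubra vs Calli_montana: 4
  Eremo_rubra vs Dendro_nigra: 5
  Calli_montana vs Dendro_nigra: 7
The largest is 7, between Calli_montana and Dendro_nigra.

7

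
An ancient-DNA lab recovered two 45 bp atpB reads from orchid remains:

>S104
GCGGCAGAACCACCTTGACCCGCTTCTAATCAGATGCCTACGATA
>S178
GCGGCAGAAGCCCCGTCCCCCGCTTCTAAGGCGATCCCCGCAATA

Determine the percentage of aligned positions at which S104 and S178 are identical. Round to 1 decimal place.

73.3%

Differing sites — 10:C/G; 12:A/C; 15:T/G; 17:G/C; 18:A/C; 30:T/G; 31:C/G; 32:A/C; 36:G/C; 39:T/C; 40:A/G; 42:G/A.
33 of the 45 sites match, so the percent identity is 33/45 × 100 = 73.3%.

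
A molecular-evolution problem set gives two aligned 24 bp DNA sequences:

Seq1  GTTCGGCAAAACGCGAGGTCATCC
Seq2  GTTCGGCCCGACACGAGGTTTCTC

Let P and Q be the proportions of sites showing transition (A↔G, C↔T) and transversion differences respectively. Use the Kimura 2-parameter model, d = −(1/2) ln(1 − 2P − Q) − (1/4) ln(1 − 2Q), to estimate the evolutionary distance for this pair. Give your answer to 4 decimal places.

0.4620

Mismatches occur at site 8 (A↔C, transversion), site 9 (A↔C, transversion), site 10 (A↔G, transition), site 13 (G↔A, transition), site 20 (C↔T, transition), site 21 (A↔T, transversion), site 22 (T↔C, transition), site 23 (C↔T, transition).
Of the 8 differences, 5 transitions and 3 transversions over 24 sites: P = 5/24 = 0.208333, Q = 3/24 = 0.125000.
d = −0.5·ln(0.458334) − 0.25·ln(0.750000) = −0.5·(-0.780157) − 0.25·(-0.287682) = 0.4620.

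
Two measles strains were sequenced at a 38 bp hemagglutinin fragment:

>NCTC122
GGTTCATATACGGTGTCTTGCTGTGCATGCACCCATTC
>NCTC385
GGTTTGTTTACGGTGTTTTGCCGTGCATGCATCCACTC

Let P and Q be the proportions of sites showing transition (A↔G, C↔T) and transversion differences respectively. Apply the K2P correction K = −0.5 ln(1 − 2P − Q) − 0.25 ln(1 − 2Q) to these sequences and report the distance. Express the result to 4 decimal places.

Differing sites — 5:C/T (Ti); 6:A/G (Ti); 8:A/T (Tv); 17:C/T (Ti); 22:T/C (Ti); 32:C/T (Ti); 36:T/C (Ti).
Of the 7 differences, 6 transitions and 1 transversion over 38 sites: P = 6/38 = 0.157895, Q = 1/38 = 0.026316.
d = −0.5·ln(0.657894) − 0.25·ln(0.947368) = −0.5·(-0.418711) − 0.25·(-0.054068) = 0.2229.

0.2229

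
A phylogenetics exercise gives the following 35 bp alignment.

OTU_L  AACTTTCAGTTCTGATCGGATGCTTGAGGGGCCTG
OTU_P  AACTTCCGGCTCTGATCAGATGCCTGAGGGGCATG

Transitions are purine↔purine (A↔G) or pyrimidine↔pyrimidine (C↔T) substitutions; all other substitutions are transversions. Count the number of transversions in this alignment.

The sequences differ at positions 6 (T/C, transition), 8 (A/G, transition), 10 (T/C, transition), 18 (G/A, transition), 24 (T/C, transition), 33 (C/A, transversion).
Of the 6 differences, 5 transitions and 1 transversion, so the answer is 1.

1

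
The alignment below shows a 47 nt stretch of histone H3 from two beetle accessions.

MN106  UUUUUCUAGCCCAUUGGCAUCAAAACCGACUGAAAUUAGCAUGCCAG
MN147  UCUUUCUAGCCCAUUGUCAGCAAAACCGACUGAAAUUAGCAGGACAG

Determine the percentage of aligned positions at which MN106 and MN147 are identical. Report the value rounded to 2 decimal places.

Differing sites — 2:U/C; 17:G/U; 20:U/G; 42:U/G; 44:C/A.
42 of the 47 sites match, so the percent identity is 42/47 × 100 = 89.36%.

89.36%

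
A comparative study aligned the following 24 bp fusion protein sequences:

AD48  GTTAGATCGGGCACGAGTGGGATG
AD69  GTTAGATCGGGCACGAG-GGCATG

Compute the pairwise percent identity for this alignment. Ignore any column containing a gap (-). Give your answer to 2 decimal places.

95.65%

Excluding the 1 gap column leaves 23 comparable sites.
The sequences differ at position 21 (G/C).
22 of the 23 comparable sites match, so the percent identity is 22/23 × 100 = 95.65%.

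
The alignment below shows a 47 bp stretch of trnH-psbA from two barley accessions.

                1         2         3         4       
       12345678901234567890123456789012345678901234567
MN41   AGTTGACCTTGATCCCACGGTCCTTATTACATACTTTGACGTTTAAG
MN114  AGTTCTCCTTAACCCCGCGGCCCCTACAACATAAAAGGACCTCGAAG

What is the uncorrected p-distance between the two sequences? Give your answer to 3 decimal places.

Differing sites — 5:G/C; 6:A/T; 11:G/A; 13:T/C; 17:A/G; 21:T/C; 24:T/C; 27:T/C; 28:T/A; 34:C/A; 35:T/A; 36:T/A; 37:T/G; 41:G/C; 43:T/C; 44:T/G.
There are 16 differences over 47 sites, so p = 16/47 = 0.340.

0.340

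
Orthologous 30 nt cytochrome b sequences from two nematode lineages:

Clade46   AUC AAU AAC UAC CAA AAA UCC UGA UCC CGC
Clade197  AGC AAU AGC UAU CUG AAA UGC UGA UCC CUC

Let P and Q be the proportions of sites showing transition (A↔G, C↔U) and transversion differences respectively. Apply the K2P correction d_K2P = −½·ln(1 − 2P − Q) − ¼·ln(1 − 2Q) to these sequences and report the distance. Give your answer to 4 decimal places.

0.2803

Mismatches occur at site 2 (U→G, transversion), site 8 (A→G, transition), site 12 (C→U, transition), site 14 (A→U, transversion), site 15 (A→G, transition), site 20 (C→G, transversion), site 29 (G→U, transversion).
Of the 7 differences, 3 transitions and 4 transversions over 30 sites: P = 3/30 = 0.100000, Q = 4/30 = 0.133333.
d = −0.5·ln(0.666667) − 0.25·ln(0.733334) = −0.5·(-0.405465) − 0.25·(-0.310154) = 0.2803.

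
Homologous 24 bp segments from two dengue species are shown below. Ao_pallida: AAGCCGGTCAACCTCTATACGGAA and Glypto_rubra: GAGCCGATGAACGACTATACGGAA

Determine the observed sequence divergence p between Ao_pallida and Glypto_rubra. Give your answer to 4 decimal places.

The sequences differ at positions 1 (A/G), 7 (G/A), 9 (C/G), 13 (C/G), 14 (T/A).
There are 5 differences over 24 sites, so p = 5/24 = 0.2083.

0.2083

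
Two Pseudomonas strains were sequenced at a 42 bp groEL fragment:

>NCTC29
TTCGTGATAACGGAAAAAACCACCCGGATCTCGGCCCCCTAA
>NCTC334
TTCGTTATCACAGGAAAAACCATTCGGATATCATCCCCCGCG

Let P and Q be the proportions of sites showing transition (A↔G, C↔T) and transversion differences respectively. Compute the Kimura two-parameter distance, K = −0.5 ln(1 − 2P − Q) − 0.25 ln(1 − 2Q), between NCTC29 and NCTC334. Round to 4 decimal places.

0.3639

Mismatches occur at site 6 (G↔T, transversion), site 9 (A↔C, transversion), site 12 (G↔A, transition), site 14 (A↔G, transition), site 23 (C↔T, transition), site 24 (C↔T, transition), site 30 (C↔A, transversion), site 33 (G↔A, transition), site 34 (G↔T, transversion), site 40 (T↔G, transversion), site 41 (A↔C, transversion), site 42 (A↔G, transition).
Of the 12 differences, 6 transitions and 6 transversions over 42 sites: P = 6/42 = 0.142857, Q = 6/42 = 0.142857.
d = −0.5·ln(0.571429) − 0.25·ln(0.714286) = −0.5·(-0.559615) − 0.25·(-0.336472) = 0.3639.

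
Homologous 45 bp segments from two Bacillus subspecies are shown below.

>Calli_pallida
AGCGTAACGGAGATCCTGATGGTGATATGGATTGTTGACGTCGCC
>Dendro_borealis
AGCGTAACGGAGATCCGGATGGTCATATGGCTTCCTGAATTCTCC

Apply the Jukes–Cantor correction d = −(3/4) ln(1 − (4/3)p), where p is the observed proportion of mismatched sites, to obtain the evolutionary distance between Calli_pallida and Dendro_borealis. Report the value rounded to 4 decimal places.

Differing sites — 17:T/G; 24:G/C; 31:A/C; 34:G/C; 35:T/C; 39:C/A; 40:G/T; 43:G/T.
p = 8/45 = 0.177778.
d = −0.75 · ln(1 − (4/3)·0.177778) = −0.75 · ln(0.762963) = −0.75 · (-0.270546) = 0.2029.

0.2029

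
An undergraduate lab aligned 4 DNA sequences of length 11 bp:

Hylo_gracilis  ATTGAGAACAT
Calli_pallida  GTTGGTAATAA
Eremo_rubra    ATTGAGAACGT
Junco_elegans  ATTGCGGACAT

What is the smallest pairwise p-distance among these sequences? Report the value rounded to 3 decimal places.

Pairwise Hamming distances:
  Hylo_gracilis vs Calli_pallida: 5
  Hylo_gracilis vs Eremo_rubra: 1
  Hylo_gracilis vs Junco_elegans: 2
  Calli_pallida vs Eremo_rubra: 6
  Calli_pallida vs Junco_elegans: 6
  Eremo_rubra vs Junco_elegans: 3
The smallest is 1 mismatch, between Hylo_gracilis and Eremo_rubra; p = 1/11 = 0.091.

0.091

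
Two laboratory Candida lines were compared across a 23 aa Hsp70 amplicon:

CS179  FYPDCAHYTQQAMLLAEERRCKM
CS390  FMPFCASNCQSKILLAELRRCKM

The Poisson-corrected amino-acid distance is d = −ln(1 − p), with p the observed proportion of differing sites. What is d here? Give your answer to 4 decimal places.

0.4964

Mismatches occur at site 2 (Y→M), site 4 (D→F), site 7 (H→S), site 8 (Y→N), site 9 (T→C), site 11 (Q→S), site 12 (A→K), site 13 (M→I), site 18 (E→L).
p = 9/23 = 0.391304.
d = −ln(1 − 0.391304) = −ln(0.608696) = 0.4964.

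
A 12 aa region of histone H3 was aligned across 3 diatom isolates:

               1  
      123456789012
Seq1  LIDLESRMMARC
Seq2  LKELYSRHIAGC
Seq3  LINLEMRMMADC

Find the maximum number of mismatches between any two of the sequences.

7

Pairwise Hamming distances:
  Seq1 vs Seq2: 6
  Seq1 vs Seq3: 3
  Seq2 vs Seq3: 7
The largest is 7, between Seq2 and Seq3.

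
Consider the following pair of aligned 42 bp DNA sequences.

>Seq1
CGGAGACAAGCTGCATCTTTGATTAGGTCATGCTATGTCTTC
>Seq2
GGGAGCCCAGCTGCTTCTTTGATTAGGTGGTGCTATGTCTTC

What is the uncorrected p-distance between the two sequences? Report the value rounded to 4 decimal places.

Differing sites — 1:C/G; 6:A/C; 8:A/C; 15:A/T; 29:C/G; 30:A/G.
There are 6 differences over 42 sites, so p = 6/42 = 0.1429.

0.1429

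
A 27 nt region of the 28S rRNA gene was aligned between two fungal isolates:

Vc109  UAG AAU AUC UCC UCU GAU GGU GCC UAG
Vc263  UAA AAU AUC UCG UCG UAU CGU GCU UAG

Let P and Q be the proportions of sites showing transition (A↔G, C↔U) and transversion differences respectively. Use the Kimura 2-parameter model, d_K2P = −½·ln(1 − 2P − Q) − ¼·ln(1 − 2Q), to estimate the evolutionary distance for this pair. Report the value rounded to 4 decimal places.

0.2635

Mismatches occur at site 3 (G/A, transition), site 12 (C/G, transversion), site 15 (U/G, transversion), site 16 (G/U, transversion), site 19 (G/C, transversion), site 24 (C/U, transition).
Of the 6 differences, 2 transitions and 4 transversions over 27 sites: P = 2/27 = 0.074074, Q = 4/27 = 0.148148.
d = −0.5·ln(0.703704) − 0.25·ln(0.703704) = −0.5·(-0.351397) − 0.25·(-0.351397) = 0.2635.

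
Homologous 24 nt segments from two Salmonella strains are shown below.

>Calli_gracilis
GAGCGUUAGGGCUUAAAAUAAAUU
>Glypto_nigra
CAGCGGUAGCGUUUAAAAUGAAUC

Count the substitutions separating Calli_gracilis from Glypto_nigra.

6

The sequences differ at positions 1 (G/C), 6 (U/G), 10 (G/C), 12 (C/U), 20 (A/G), 24 (U/C).
That gives 6 mismatches out of 24 aligned sites, so the Hamming distance is 6.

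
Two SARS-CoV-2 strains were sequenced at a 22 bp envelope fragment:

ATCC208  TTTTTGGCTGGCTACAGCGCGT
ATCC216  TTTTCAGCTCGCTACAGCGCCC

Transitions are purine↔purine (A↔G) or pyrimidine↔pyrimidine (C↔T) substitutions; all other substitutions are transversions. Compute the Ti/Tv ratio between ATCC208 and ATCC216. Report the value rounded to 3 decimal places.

1.500

Mismatches occur at site 5 (T→C, transition), site 6 (G→A, transition), site 10 (G→C, transversion), site 21 (G→C, transversion), site 22 (T→C, transition).
Of the 5 differences, 3 transitions and 2 transversions, so Ti/Tv = 3/2 = 1.500.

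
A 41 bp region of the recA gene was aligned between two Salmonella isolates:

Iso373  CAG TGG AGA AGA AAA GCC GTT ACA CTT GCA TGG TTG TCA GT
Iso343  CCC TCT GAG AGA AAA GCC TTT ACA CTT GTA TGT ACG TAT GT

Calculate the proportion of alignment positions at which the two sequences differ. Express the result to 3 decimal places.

0.341

Mismatches occur at site 2 (A/C), site 3 (G/C), site 5 (G/C), site 6 (G/T), site 7 (A/G), site 8 (G/A), site 9 (A/G), site 19 (G/T), site 29 (C/T), site 33 (G/T), site 34 (T/A), site 35 (T/C), site 38 (C/A), site 39 (A/T).
There are 14 differences over 41 sites, so p = 14/41 = 0.341.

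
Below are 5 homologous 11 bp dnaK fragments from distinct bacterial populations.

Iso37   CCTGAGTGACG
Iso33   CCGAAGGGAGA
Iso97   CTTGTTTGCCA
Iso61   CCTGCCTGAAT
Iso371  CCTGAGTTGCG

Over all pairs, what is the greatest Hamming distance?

8

Pairwise Hamming distances:
  Iso37 vs Iso33: 5
  Iso37 vs Iso97: 5
  Iso37 vs Iso61: 4
  Iso37 vs Iso371: 2
  Iso33 vs Iso97: 8
  Iso33 vs Iso61: 7
  Iso33 vs Iso371: 7
  Iso97 vs Iso61: 6
  Iso97 vs Iso371: 6
  Iso61 vs Iso371: 6
The largest is 8, between Iso33 and Iso97.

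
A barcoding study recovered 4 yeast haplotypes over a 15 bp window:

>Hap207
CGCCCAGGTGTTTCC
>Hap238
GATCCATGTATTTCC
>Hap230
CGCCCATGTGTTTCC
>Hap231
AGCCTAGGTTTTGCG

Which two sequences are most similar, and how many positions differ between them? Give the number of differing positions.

1

Pairwise Hamming distances:
  Hap207 vs Hap238: 5
  Hap207 vs Hap230: 1
  Hap207 vs Hap231: 5
  Hap238 vs Hap230: 4
  Hap238 vs Hap231: 8
  Hap230 vs Hap231: 6
The smallest is 1, between Hap207 and Hap230.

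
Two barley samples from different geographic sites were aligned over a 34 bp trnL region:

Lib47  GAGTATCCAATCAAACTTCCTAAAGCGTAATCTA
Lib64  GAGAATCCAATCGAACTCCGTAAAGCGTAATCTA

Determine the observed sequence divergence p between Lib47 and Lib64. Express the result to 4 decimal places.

0.1176

Differing sites — 4:T/A; 13:A/G; 18:T/C; 20:C/G.
There are 4 differences over 34 sites, so p = 4/34 = 0.1176.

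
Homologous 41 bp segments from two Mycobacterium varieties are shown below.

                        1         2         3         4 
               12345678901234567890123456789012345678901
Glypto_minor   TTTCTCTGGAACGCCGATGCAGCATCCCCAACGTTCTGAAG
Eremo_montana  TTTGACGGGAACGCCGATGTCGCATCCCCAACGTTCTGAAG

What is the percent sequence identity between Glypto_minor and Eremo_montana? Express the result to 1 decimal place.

The sequences differ at positions 4 (C/G), 5 (T/A), 7 (T/G), 20 (C/T), 21 (A/C).
36 of the 41 sites match, so the percent identity is 36/41 × 100 = 87.8%.

87.8%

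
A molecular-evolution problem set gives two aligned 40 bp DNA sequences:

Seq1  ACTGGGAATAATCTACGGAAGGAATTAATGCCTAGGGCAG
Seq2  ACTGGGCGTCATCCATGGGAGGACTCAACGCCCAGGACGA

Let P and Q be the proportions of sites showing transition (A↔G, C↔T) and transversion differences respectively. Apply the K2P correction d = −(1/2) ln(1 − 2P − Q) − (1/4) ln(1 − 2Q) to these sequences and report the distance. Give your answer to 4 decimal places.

0.4685

The sequences differ at positions 7 (A/C, transversion), 8 (A/G, transition), 10 (A/C, transversion), 14 (T/C, transition), 16 (C/T, transition), 19 (A/G, transition), 24 (A/C, transversion), 26 (T/C, transition), 29 (T/C, transition), 33 (T/C, transition), 37 (G/A, transition), 39 (A/G, transition), 40 (G/A, transition).
Of the 13 differences, 10 transitions and 3 transversions over 40 sites: P = 10/40 = 0.250000, Q = 3/40 = 0.075000.
d = −0.5·ln(0.425000) − 0.25·ln(0.850000) = −0.5·(-0.855666) − 0.25·(-0.162519) = 0.4685.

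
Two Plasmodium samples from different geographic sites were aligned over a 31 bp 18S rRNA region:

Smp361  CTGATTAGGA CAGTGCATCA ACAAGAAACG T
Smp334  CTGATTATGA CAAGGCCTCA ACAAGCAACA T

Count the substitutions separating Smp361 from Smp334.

6

The sequences differ at positions 8 (G/T), 13 (G/A), 14 (T/G), 17 (A/C), 26 (A/C), 30 (G/A).
That gives 6 mismatches out of 31 aligned sites, so the Hamming distance is 6.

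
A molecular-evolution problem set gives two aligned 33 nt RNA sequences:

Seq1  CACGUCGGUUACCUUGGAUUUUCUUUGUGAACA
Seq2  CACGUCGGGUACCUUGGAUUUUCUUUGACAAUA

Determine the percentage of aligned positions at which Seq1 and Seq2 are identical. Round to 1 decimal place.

87.9%

Differing sites — 9:U/G; 28:U/A; 29:G/C; 32:C/U.
29 of the 33 sites match, so the percent identity is 29/33 × 100 = 87.9%.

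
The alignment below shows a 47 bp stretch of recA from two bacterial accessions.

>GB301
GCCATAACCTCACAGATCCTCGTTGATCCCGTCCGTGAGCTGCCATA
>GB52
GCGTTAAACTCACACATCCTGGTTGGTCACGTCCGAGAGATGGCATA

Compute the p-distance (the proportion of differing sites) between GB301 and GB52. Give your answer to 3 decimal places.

The sequences differ at positions 3 (C/G), 4 (A/T), 8 (C/A), 15 (G/C), 21 (C/G), 26 (A/G), 29 (C/A), 36 (T/A), 40 (C/A), 43 (C/G).
There are 10 differences over 47 sites, so p = 10/47 = 0.213.

0.213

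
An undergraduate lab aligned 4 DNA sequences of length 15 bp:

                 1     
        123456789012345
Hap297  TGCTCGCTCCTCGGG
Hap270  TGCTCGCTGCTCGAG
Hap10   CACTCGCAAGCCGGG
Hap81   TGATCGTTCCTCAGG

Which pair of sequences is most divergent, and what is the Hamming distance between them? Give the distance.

9

Pairwise Hamming distances:
  Hap297 vs Hap270: 2
  Hap297 vs Hap10: 6
  Hap297 vs Hap81: 3
  Hap270 vs Hap10: 7
  Hap270 vs Hap81: 5
  Hap10 vs Hap81: 9
The largest is 9, between Hap10 and Hap81.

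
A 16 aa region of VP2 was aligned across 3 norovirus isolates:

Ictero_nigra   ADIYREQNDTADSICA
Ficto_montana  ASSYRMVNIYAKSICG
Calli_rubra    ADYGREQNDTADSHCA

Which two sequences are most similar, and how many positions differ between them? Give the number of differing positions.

Pairwise Hamming distances:
  Ictero_nigra vs Ficto_montana: 8
  Ictero_nigra vs Calli_rubra: 3
  Ficto_montana vs Calli_rubra: 10
The smallest is 3, between Ictero_nigra and Calli_rubra.

3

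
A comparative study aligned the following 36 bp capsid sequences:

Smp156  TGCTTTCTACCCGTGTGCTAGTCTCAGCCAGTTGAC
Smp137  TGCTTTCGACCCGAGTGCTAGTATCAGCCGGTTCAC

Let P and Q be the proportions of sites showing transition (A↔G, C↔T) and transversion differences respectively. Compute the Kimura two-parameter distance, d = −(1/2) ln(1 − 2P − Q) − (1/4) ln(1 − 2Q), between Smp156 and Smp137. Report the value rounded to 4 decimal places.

0.1540

The sequences differ at positions 8 (T/G, transversion), 14 (T/A, transversion), 23 (C/A, transversion), 30 (A/G, transition), 34 (G/C, transversion).
Of the 5 differences, 1 transition and 4 transversions over 36 sites: P = 1/36 = 0.027778, Q = 4/36 = 0.111111.
d = −0.5·ln(0.833333) − 0.25·ln(0.777778) = −0.5·(-0.182322) − 0.25·(-0.251314) = 0.1540.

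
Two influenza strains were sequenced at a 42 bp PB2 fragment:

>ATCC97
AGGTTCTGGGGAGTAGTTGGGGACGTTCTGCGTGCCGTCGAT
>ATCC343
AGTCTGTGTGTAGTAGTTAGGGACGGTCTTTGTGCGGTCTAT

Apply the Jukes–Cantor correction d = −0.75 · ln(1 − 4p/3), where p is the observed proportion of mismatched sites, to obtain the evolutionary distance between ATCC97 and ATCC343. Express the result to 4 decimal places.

Differing sites — 3:G/T; 4:T/C; 6:C/G; 9:G/T; 11:G/T; 19:G/A; 26:T/G; 30:G/T; 31:C/T; 36:C/G; 40:G/T.
p = 11/42 = 0.261905.
d = −0.75 · ln(1 − (4/3)·0.261905) = −0.75 · ln(0.650793) = −0.75 · (-0.429564) = 0.3222.

0.3222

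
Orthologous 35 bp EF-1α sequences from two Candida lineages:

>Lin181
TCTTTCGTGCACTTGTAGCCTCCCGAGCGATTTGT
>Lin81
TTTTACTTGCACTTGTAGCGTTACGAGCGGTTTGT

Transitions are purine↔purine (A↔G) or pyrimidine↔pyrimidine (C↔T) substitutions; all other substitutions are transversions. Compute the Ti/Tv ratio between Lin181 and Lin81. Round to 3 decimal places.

Mismatches occur at site 2 (C↔T, transition), site 5 (T↔A, transversion), site 7 (G↔T, transversion), site 20 (C↔G, transversion), site 22 (C↔T, transition), site 23 (C↔A, transversion), site 30 (A↔G, transition).
Of the 7 differences, 3 transitions and 4 transversions, so Ti/Tv = 3/4 = 0.750.

0.750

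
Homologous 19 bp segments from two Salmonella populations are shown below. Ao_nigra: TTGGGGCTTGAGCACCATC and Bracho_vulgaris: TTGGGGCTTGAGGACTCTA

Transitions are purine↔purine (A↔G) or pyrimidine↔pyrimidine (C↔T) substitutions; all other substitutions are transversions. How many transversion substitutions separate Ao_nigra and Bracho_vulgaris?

3

Differing sites — 13:C/G (Tv); 16:C/T (Ti); 17:A/C (Tv); 19:C/A (Tv).
Of the 4 differences, 1 transition and 3 transversions, so the answer is 3.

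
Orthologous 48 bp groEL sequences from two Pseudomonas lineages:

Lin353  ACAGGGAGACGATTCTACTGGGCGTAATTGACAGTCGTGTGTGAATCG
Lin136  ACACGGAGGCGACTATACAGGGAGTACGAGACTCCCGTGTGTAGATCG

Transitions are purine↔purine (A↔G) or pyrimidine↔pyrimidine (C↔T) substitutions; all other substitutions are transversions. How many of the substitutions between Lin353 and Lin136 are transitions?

Differing sites — 4:G/C (Tv); 9:A/G (Ti); 13:T/C (Ti); 15:C/A (Tv); 19:T/A (Tv); 23:C/A (Tv); 27:A/C (Tv); 28:T/G (Tv); 29:T/A (Tv); 33:A/T (Tv); 34:G/C (Tv); 35:T/C (Ti); 43:G/A (Ti); 44:A/G (Ti).
Of the 14 differences, 5 transitions and 9 transversions, so the answer is 5.

5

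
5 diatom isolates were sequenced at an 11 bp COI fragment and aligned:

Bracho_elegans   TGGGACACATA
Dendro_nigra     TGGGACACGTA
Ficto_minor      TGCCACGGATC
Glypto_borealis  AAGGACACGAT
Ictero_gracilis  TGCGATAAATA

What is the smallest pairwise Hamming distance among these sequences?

Pairwise Hamming distances:
  Bracho_elegans vs Dendro_nigra: 1
  Bracho_elegans vs Ficto_minor: 5
  Bracho_elegans vs Glypto_borealis: 5
  Bracho_elegans vs Ictero_gracilis: 3
  Dendro_nigra vs Ficto_minor: 6
  Dendro_nigra vs Glypto_borealis: 4
  Dendro_nigra vs Ictero_gracilis: 4
  Ficto_minor vs Glypto_borealis: 9
  Ficto_minor vs Ictero_gracilis: 5
  Glypto_borealis vs Ictero_gracilis: 8
The smallest is 1, between Bracho_elegans and Dendro_nigra.

1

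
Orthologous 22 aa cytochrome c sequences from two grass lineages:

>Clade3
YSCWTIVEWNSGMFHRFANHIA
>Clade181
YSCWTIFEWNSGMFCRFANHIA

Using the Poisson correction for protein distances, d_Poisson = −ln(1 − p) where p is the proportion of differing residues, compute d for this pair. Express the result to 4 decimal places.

0.0953

Differing sites — 7:V/F; 15:H/C.
p = 2/22 = 0.090909.
d = −ln(1 − 0.090909) = −ln(0.909091) = 0.0953.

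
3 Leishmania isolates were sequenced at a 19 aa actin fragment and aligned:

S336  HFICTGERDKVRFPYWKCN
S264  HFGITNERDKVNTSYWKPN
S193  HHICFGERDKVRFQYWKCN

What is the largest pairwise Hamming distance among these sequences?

Pairwise Hamming distances:
  S336 vs S264: 7
  S336 vs S193: 3
  S264 vs S193: 9
The largest is 9, between S264 and S193.

9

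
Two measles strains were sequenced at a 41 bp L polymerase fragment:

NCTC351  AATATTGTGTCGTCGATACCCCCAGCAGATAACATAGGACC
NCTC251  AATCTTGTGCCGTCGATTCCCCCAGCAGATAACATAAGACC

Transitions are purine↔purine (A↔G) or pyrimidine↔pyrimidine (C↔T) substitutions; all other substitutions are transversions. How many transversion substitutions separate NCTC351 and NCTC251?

Mismatches occur at site 4 (A↔C, transversion), site 10 (T↔C, transition), site 18 (A↔T, transversion), site 37 (G↔A, transition).
Of the 4 differences, 2 transitions and 2 transversions, so the answer is 2.

2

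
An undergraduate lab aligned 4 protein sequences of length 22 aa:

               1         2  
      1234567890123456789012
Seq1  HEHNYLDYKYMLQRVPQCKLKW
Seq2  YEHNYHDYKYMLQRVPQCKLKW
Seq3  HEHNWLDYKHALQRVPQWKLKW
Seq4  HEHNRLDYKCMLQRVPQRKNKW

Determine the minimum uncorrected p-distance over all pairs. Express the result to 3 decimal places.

Pairwise Hamming distances:
  Seq1 vs Seq2: 2
  Seq1 vs Seq3: 4
  Seq1 vs Seq4: 4
  Seq2 vs Seq3: 6
  Seq2 vs Seq4: 6
  Seq3 vs Seq4: 5
The smallest is 2 mismatches, between Seq1 and Seq2; p = 2/22 = 0.091.

0.091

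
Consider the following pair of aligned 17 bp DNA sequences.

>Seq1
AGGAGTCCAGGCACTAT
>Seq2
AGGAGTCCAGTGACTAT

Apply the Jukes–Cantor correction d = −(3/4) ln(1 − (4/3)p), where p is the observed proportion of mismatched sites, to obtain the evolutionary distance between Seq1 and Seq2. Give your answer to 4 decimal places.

0.1280

The sequences differ at positions 11 (G/T), 12 (C/G).
p = 2/17 = 0.117647.
d = −0.75 · ln(1 − (4/3)·0.117647) = −0.75 · ln(0.843137) = −0.75 · (-0.170626) = 0.1280.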